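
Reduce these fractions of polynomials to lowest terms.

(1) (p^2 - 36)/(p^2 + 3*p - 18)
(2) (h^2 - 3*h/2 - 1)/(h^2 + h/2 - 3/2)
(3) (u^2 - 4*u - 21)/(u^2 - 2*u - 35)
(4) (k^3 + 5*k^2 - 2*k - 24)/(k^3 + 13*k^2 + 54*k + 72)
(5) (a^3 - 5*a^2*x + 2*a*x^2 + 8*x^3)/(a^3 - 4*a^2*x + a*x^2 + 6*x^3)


(1) = (p - 6)/(p - 3)
(2) = (2*h^2 - 3*h - 2)/(2*h^2 + h - 3)
(3) = (u + 3)/(u + 5)
(4) = (k - 2)/(k + 6)
(5) = (-a + 4*x)/(-a + 3*x)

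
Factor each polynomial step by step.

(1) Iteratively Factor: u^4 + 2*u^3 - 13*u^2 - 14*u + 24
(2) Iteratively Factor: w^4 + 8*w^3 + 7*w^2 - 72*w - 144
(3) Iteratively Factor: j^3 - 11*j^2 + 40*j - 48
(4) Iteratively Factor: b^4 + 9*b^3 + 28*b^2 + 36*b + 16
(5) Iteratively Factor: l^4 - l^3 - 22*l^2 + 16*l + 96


(1) = (u + 2)*(u^3 - 13*u + 12) = (u + 2)*(u + 4)*(u^2 - 4*u + 3) = (u - 1)*(u + 2)*(u + 4)*(u - 3)
(2) = (w + 3)*(w^3 + 5*w^2 - 8*w - 48) = (w + 3)*(w + 4)*(w^2 + w - 12) = (w - 3)*(w + 3)*(w + 4)*(w + 4)
(3) = (j - 4)*(j^2 - 7*j + 12) = (j - 4)^2*(j - 3)
(4) = (b + 4)*(b^3 + 5*b^2 + 8*b + 4) = (b + 2)*(b + 4)*(b^2 + 3*b + 2) = (b + 2)^2*(b + 4)*(b + 1)
(5) = (l + 2)*(l^3 - 3*l^2 - 16*l + 48) = (l + 2)*(l + 4)*(l^2 - 7*l + 12) = (l - 4)*(l + 2)*(l + 4)*(l - 3)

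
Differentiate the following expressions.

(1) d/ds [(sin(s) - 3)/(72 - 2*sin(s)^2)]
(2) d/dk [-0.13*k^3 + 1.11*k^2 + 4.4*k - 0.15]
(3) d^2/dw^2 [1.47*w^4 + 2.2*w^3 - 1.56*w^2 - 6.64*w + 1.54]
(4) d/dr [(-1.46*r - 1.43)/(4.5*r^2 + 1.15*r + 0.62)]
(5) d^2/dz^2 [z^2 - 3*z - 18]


(1) = (sin(s)^2 - 6*sin(s) + 36)*cos(s)/(2*(sin(s)^2 - 36)^2)
(2) = -0.39*k^2 + 2.22*k + 4.4
(3) = 17.64*w^2 + 13.2*w - 3.12
(4) = (6.57*r^2 + 12.87*r + 0.7393)/(20.25*r^4 + 10.35*r^3 + 6.9025*r^2 + 1.426*r + 0.3844)
(5) = 2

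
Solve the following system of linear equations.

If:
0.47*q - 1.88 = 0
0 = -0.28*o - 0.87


Then:
o = -3.11
q = 4.00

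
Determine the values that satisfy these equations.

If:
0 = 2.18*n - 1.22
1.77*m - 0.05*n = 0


Then:
m = 0.02
n = 0.56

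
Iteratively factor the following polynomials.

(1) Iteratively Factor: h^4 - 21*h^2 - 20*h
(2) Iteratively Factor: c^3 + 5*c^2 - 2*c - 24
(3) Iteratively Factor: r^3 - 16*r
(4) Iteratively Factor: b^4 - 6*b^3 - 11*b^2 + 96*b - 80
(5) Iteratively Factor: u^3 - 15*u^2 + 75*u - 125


(1) = (h)*(h^3 - 21*h - 20) = h*(h - 5)*(h^2 + 5*h + 4) = h*(h - 5)*(h + 4)*(h + 1)
(2) = (c + 4)*(c^2 + c - 6) = (c + 3)*(c + 4)*(c - 2)
(3) = (r)*(r^2 - 16) = r*(r + 4)*(r - 4)
(4) = (b + 4)*(b^3 - 10*b^2 + 29*b - 20) = (b - 1)*(b + 4)*(b^2 - 9*b + 20) = (b - 5)*(b - 1)*(b + 4)*(b - 4)
(5) = (u - 5)*(u^2 - 10*u + 25) = (u - 5)^2*(u - 5)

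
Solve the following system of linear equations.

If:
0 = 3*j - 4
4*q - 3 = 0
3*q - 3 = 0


Then:
No Solution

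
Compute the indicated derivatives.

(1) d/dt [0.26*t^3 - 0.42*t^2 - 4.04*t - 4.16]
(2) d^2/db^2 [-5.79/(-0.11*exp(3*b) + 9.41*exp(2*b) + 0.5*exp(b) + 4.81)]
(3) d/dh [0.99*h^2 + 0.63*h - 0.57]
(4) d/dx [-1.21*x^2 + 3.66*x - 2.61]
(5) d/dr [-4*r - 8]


(1) = 0.78*t^2 - 0.84*t - 4.04
(2) = ((-5.7321*exp(2*b) + 217.9356*exp(b) + 2.895)*(-0.11*exp(3*b) + 9.41*exp(2*b) + 0.5*exp(b) + 4.81) - 5.79*(-0.66*exp(2*b) + 37.64*exp(b) + 1.0)*(-0.33*exp(2*b) + 18.82*exp(b) + 0.5)*exp(b))*exp(b)/(-0.11*exp(3*b) + 9.41*exp(2*b) + 0.5*exp(b) + 4.81)^3
(3) = 1.98*h + 0.63
(4) = 3.66 - 2.42*x
(5) = -4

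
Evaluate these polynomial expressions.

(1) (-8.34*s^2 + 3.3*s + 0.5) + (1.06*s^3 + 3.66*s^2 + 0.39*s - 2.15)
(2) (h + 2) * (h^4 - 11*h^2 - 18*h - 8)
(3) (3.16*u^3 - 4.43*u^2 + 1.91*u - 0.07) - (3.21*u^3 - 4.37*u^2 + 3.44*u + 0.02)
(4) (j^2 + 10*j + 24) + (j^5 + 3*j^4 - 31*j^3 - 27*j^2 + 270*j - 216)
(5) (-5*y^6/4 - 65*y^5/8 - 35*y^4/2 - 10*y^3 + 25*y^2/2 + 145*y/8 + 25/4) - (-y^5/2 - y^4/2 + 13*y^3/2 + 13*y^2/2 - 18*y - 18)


(1) = 1.06*s^3 - 4.68*s^2 + 3.69*s - 1.65
(2) = h^5 + 2*h^4 - 11*h^3 - 40*h^2 - 44*h - 16
(3) = -0.05*u^3 - 0.06*u^2 - 1.53*u - 0.09
(4) = j^5 + 3*j^4 - 31*j^3 - 26*j^2 + 280*j - 192
(5) = -5*y^6/4 - 61*y^5/8 - 17*y^4 - 33*y^3/2 + 6*y^2 + 289*y/8 + 97/4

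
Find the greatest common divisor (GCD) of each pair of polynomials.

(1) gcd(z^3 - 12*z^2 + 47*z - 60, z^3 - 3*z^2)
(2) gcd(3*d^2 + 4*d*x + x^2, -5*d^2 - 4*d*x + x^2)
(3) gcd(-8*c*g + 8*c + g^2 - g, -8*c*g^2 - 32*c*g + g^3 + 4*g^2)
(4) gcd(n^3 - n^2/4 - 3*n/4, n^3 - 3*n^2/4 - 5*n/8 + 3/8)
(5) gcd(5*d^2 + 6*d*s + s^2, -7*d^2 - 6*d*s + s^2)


(1) = z - 3
(2) = gcd((d + x)*(3*d + x), (-5*d + x)*(d + x)) = d + x
(3) = 8*c - g
(4) = gcd(n*(n - 1)*(n + 3/4), (n - 1)*(n - 1/2)*(n + 3/4)) = n^2 - n/4 - 3/4
(5) = d + s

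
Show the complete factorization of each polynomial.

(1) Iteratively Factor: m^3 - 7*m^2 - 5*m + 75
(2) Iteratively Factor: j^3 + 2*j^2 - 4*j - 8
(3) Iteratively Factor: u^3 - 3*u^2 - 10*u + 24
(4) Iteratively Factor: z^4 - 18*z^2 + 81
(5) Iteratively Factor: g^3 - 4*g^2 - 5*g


(1) = (m - 5)*(m^2 - 2*m - 15) = (m - 5)*(m + 3)*(m - 5)
(2) = (j - 2)*(j^2 + 4*j + 4) = (j - 2)*(j + 2)*(j + 2)
(3) = (u - 2)*(u^2 - u - 12) = (u - 2)*(u + 3)*(u - 4)
(4) = (z + 3)*(z^3 - 3*z^2 - 9*z + 27) = (z - 3)*(z + 3)*(z^2 - 9) = (z - 3)*(z + 3)^2*(z - 3)
(5) = (g + 1)*(g^2 - 5*g) = g*(g + 1)*(g - 5)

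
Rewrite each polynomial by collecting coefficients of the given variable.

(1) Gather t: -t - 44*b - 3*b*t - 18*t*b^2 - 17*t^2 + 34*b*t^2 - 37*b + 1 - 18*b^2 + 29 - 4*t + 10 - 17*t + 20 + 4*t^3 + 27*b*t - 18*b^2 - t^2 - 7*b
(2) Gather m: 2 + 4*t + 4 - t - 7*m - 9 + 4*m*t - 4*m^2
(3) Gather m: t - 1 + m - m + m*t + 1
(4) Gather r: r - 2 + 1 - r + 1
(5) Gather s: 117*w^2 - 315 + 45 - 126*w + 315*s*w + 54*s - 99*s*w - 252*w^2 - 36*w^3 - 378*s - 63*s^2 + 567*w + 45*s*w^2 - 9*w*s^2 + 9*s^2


(1) = -36*b^2 - 88*b + 4*t^3 + t^2*(34*b - 18) + t*(-18*b^2 + 24*b - 22) + 60
(2) = -4*m^2 + m*(4*t - 7) + 3*t - 3
(3) = m*t + t
(4) = 0
(5) = s^2*(-9*w - 54) + s*(45*w^2 + 216*w - 324) - 36*w^3 - 135*w^2 + 441*w - 270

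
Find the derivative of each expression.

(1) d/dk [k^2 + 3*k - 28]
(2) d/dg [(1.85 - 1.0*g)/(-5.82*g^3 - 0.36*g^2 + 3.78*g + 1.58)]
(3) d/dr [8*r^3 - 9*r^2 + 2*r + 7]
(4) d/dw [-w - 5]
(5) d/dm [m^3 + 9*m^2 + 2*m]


(1) = 2*k + 3
(2) = (-11.64*g^3 + 31.941*g^2 + 1.332*g - 8.573)/(33.8724*g^6 + 4.1904*g^5 - 43.8696*g^4 - 21.1128*g^3 + 13.1508*g^2 + 11.9448*g + 2.4964)
(3) = 24*r^2 - 18*r + 2
(4) = -1
(5) = 3*m^2 + 18*m + 2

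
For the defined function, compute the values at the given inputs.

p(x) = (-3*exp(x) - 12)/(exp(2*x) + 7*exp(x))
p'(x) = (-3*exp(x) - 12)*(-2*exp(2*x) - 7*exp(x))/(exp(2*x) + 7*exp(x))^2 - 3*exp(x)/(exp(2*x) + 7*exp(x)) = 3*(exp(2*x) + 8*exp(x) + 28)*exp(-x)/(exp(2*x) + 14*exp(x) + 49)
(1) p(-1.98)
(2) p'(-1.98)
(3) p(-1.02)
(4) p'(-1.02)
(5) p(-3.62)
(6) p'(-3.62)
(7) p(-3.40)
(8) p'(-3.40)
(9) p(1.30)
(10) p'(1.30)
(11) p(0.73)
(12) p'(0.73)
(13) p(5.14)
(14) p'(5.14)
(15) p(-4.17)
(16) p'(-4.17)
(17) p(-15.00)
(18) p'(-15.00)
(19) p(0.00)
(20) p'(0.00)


(1) = -12.60
(2) = 12.42
(3) = -4.93
(4) = 4.76
(5) = -64.19
(6) = 64.01
(7) = -51.55
(8) = 51.37
(9) = -0.59
(10) = 0.51
(11) = -0.97
(12) = 0.86
(13) = -0.02
(14) = 0.02
(15) = -111.12
(16) = 110.94
(17) = -5604029.97
(18) = 5604029.78
(19) = -1.88
(20) = 1.73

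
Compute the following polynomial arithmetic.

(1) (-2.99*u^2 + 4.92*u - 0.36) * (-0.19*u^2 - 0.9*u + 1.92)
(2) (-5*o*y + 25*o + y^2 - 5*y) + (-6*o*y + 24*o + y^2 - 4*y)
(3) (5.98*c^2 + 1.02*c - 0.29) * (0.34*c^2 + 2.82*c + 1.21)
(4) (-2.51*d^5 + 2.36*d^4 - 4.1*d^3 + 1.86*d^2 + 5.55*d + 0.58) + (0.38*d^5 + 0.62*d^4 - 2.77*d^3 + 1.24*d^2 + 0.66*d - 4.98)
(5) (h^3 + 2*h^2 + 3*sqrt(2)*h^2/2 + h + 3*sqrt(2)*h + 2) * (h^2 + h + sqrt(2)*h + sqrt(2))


(1) = 0.5681*u^4 + 1.7562*u^3 - 10.1004*u^2 + 9.7704*u - 0.6912
(2) = -11*o*y + 49*o + 2*y^2 - 9*y
(3) = 2.0332*c^4 + 17.2104*c^3 + 10.0136*c^2 + 0.4164*c - 0.3509
(4) = -2.13*d^5 + 2.98*d^4 - 6.87*d^3 + 3.1*d^2 + 6.21*d - 4.4
(5) = h^5 + 3*h^4 + 5*sqrt(2)*h^4/2 + 6*h^3 + 15*sqrt(2)*h^3/2 + 6*sqrt(2)*h^2 + 12*h^2 + 3*sqrt(2)*h + 8*h + 2*sqrt(2)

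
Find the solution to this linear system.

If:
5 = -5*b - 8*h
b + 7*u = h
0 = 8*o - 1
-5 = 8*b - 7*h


Then:
b = -25/33
h = -5/33
o = 1/8
u = 20/231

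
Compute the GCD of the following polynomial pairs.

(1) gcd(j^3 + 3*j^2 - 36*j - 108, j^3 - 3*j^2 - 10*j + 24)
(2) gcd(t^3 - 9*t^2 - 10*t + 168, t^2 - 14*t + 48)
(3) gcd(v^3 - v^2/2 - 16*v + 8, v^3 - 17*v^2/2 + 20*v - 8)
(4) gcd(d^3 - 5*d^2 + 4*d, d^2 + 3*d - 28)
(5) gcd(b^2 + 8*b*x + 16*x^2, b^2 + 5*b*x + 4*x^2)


(1) = j + 3
(2) = gcd((t - 7)*(t - 6)*(t + 4), (t - 8)*(t - 6)) = t - 6
(3) = v^2 - 9*v/2 + 2
(4) = gcd(d*(d - 4)*(d - 1), (d - 4)*(d + 7)) = d - 4
(5) = b + 4*x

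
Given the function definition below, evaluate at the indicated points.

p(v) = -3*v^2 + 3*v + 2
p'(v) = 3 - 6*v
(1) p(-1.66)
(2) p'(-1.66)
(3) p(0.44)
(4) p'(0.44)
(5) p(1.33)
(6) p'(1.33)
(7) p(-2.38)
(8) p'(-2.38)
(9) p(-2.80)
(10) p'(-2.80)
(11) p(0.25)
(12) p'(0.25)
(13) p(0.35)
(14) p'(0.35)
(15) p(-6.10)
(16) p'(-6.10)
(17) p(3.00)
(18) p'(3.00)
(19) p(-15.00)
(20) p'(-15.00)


(1) = -11.25
(2) = 12.96
(3) = 2.74
(4) = 0.36
(5) = 0.68
(6) = -4.98
(7) = -22.13
(8) = 17.28
(9) = -29.92
(10) = 19.80
(11) = 2.56
(12) = 1.50
(13) = 2.68
(14) = 0.90
(15) = -127.93
(16) = 39.60
(17) = -16.00
(18) = -15.00
(19) = -718.00
(20) = 93.00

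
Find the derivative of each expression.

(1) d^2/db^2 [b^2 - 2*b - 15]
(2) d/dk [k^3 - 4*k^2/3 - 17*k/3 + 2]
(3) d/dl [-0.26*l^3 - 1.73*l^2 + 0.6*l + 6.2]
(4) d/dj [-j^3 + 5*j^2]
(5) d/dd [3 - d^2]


(1) = 2
(2) = 3*k^2 - 8*k/3 - 17/3
(3) = -0.78*l^2 - 3.46*l + 0.6
(4) = j*(10 - 3*j)
(5) = -2*d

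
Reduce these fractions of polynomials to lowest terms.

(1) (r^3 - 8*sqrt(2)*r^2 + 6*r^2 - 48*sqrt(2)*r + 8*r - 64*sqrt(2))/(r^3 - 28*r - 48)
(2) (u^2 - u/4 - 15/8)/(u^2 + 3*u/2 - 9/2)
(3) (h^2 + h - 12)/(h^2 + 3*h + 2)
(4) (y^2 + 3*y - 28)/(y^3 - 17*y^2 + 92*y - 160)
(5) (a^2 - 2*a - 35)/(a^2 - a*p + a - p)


(1) = (r - 8*sqrt(2))/(r - 6)
(2) = (4*u + 5)/(4*u + 12)
(3) = (h^2 + h - 12)/(h^2 + 3*h + 2)
(4) = (y + 7)/(y^2 - 13*y + 40)
(5) = (-a^2 + 2*a + 35)/(-a^2 + a*p - a + p)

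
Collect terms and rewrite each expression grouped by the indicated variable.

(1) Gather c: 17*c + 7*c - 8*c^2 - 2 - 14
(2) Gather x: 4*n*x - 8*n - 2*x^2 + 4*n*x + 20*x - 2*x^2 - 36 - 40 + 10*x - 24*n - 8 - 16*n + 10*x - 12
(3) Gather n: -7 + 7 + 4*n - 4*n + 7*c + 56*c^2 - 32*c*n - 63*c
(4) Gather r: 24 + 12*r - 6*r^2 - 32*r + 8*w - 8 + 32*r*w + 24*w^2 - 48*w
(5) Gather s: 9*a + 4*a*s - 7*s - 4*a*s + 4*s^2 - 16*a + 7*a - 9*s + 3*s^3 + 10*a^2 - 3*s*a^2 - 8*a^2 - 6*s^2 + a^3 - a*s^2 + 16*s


(1) = -8*c^2 + 24*c - 16
(2) = -48*n - 4*x^2 + x*(8*n + 40) - 96
(3) = 56*c^2 - 32*c*n - 56*c
(4) = -6*r^2 + r*(32*w - 20) + 24*w^2 - 40*w + 16
(5) = a^3 - 3*a^2*s + 2*a^2 + 3*s^3 + s^2*(-a - 2)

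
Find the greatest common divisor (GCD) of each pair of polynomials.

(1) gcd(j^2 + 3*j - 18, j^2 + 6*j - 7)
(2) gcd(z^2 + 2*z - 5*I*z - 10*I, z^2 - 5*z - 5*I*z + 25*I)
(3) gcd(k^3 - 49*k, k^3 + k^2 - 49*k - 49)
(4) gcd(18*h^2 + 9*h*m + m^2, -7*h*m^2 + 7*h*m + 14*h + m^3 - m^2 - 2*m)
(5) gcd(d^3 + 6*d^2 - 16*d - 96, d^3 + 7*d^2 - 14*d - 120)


(1) = gcd((j - 3)*(j + 6), (j - 1)*(j + 7)) = 1
(2) = gcd((z + 2)*(z - 5*I), (z - 5)*(z - 5*I)) = z - 5*I
(3) = gcd(k*(k - 7)*(k + 7), (k - 7)*(k + 1)*(k + 7)) = k^2 - 49
(4) = 1
(5) = gcd((d - 4)*(d + 4)*(d + 6), (d - 4)*(d + 5)*(d + 6)) = d^2 + 2*d - 24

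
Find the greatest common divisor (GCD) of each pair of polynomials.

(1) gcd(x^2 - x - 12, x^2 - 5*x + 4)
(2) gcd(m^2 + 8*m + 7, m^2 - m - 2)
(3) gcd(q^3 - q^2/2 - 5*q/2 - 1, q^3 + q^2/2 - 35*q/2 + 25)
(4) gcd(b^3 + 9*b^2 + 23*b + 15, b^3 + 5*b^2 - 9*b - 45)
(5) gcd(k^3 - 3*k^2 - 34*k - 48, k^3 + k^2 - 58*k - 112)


(1) = x - 4
(2) = gcd((m + 1)*(m + 7), (m - 2)*(m + 1)) = m + 1
(3) = gcd((q - 2)*(q + 1/2)*(q + 1), (q - 5/2)*(q - 2)*(q + 5)) = q - 2
(4) = b^2 + 8*b + 15
(5) = gcd((k - 8)*(k + 2)*(k + 3), (k - 8)*(k + 2)*(k + 7)) = k^2 - 6*k - 16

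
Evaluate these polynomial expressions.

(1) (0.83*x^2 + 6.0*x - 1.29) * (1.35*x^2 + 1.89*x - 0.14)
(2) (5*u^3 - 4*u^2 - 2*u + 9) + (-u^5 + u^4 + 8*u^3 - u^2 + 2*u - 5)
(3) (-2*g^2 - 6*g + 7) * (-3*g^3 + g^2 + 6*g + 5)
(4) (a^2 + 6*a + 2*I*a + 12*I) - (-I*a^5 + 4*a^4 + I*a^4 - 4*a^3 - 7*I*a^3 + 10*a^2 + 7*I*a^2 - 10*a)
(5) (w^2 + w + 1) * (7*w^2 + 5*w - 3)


(1) = 1.1205*x^4 + 9.6687*x^3 + 9.4823*x^2 - 3.2781*x + 0.1806
(2) = -u^5 + u^4 + 13*u^3 - 5*u^2 + 4
(3) = 6*g^5 + 16*g^4 - 39*g^3 - 39*g^2 + 12*g + 35
(4) = I*a^5 - 4*a^4 - I*a^4 + 4*a^3 + 7*I*a^3 - 9*a^2 - 7*I*a^2 + 16*a + 2*I*a + 12*I
(5) = 7*w^4 + 12*w^3 + 9*w^2 + 2*w - 3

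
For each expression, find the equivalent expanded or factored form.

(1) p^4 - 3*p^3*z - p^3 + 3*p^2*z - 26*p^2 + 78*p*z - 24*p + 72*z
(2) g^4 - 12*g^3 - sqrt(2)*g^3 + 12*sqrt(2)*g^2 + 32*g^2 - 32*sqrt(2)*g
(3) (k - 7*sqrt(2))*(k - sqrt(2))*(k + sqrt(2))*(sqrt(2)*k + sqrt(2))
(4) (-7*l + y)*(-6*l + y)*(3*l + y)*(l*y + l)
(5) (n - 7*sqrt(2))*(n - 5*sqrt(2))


(1) = (p - 6)*(p + 1)*(p + 4)*(p - 3*z)
(2) = g*(g - 8)*(g - 4)*(g - sqrt(2))
(3) = sqrt(2)*k^4 - 14*k^3 + sqrt(2)*k^3 - 14*k^2 - 2*sqrt(2)*k^2 - 2*sqrt(2)*k + 28*k + 28
(4) = 126*l^4*y + 126*l^4 + 3*l^3*y^2 + 3*l^3*y - 10*l^2*y^3 - 10*l^2*y^2 + l*y^4 + l*y^3
(5) = n^2 - 12*sqrt(2)*n + 70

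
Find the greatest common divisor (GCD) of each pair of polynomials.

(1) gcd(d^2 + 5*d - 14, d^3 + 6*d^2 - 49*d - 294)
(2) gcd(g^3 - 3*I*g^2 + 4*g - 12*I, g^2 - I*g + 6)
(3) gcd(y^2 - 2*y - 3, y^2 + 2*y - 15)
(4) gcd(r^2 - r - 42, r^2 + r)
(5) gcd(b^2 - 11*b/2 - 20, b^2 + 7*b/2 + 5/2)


(1) = d + 7
(2) = gcd((g - 3*I)*(g - 2*I)*(g + 2*I), (g - 3*I)*(g + 2*I)) = g^2 - I*g + 6
(3) = y - 3
(4) = gcd((r - 7)*(r + 6), r*(r + 1)) = 1
(5) = gcd((b - 8)*(b + 5/2), (b + 1)*(b + 5/2)) = b + 5/2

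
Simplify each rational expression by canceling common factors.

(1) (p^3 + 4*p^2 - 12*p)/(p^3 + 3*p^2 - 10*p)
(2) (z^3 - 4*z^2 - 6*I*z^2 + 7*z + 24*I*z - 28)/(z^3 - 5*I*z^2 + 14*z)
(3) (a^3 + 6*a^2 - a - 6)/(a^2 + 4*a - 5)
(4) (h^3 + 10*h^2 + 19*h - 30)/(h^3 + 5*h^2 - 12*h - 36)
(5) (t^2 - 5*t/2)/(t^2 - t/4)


(1) = (p + 6)/(p + 5)
(2) = (z^2 + z*(-4 + I) - 4*I)/(z^2 + 2*I*z)
(3) = (a^2 + 7*a + 6)/(a + 5)
(4) = (h^2 + 4*h - 5)/(h^2 - h - 6)
(5) = (4*t - 10)/(4*t - 1)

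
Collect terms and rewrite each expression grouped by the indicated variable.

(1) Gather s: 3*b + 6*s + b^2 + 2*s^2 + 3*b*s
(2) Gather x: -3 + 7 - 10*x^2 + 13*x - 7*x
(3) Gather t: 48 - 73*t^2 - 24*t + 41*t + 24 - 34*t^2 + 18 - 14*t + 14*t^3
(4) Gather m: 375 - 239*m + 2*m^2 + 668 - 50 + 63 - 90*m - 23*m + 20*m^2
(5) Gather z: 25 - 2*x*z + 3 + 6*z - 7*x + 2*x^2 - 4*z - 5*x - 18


(1) = b^2 + 3*b + 2*s^2 + s*(3*b + 6)
(2) = -10*x^2 + 6*x + 4
(3) = 14*t^3 - 107*t^2 + 3*t + 90
(4) = 22*m^2 - 352*m + 1056
(5) = 2*x^2 - 12*x + z*(2 - 2*x) + 10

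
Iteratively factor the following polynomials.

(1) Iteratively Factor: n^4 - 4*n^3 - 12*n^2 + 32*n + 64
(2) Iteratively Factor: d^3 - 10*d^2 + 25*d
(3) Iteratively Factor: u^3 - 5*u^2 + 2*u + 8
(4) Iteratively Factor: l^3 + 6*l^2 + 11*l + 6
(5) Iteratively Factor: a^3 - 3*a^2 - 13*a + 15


(1) = (n + 2)*(n^3 - 6*n^2 + 32) = (n - 4)*(n + 2)*(n^2 - 2*n - 8) = (n - 4)^2*(n + 2)*(n + 2)
(2) = (d - 5)*(d^2 - 5*d) = d*(d - 5)*(d - 5)
(3) = (u + 1)*(u^2 - 6*u + 8) = (u - 2)*(u + 1)*(u - 4)
(4) = (l + 1)*(l^2 + 5*l + 6) = (l + 1)*(l + 2)*(l + 3)
(5) = (a - 1)*(a^2 - 2*a - 15) = (a - 1)*(a + 3)*(a - 5)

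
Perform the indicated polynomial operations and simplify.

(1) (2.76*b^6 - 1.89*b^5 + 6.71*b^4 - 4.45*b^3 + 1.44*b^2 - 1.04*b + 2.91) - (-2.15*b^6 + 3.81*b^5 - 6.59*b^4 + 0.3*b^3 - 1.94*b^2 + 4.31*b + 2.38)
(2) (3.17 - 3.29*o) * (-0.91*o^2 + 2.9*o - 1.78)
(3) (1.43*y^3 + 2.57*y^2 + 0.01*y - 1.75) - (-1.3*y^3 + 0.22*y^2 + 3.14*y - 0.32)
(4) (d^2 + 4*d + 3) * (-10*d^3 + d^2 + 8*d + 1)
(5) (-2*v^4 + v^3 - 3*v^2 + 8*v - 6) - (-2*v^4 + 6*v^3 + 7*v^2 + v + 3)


(1) = 4.91*b^6 - 5.7*b^5 + 13.3*b^4 - 4.75*b^3 + 3.38*b^2 - 5.35*b + 0.53
(2) = 2.9939*o^3 - 12.4257*o^2 + 15.0492*o - 5.6426
(3) = 2.73*y^3 + 2.35*y^2 - 3.13*y - 1.43
(4) = -10*d^5 - 39*d^4 - 18*d^3 + 36*d^2 + 28*d + 3
(5) = -5*v^3 - 10*v^2 + 7*v - 9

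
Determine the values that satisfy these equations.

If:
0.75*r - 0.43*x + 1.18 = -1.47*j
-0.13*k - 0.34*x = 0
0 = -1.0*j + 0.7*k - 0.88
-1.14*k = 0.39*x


Then:
j = -0.88
k = 0.00
r = 0.15
x = 0.00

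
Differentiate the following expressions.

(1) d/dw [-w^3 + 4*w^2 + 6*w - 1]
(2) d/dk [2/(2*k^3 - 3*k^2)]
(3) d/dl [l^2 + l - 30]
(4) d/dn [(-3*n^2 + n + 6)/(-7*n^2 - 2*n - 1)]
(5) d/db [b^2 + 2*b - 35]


(1) = -3*w^2 + 8*w + 6
(2) = 12*(1 - k)/(k^3*(2*k - 3)^2)
(3) = 2*l + 1
(4) = (13*n^2 + 90*n + 11)/(49*n^4 + 28*n^3 + 18*n^2 + 4*n + 1)
(5) = 2*b + 2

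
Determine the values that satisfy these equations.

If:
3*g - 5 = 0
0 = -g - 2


Then:
No Solution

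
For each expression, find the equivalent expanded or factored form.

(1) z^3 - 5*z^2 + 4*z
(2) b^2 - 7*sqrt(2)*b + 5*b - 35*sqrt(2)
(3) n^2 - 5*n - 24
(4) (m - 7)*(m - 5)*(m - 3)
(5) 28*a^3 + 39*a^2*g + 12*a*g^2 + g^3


(1) = z*(z - 4)*(z - 1)
(2) = (b + 5)*(b - 7*sqrt(2))
(3) = (n - 8)*(n + 3)
(4) = m^3 - 15*m^2 + 71*m - 105
(5) = (a + g)*(4*a + g)*(7*a + g)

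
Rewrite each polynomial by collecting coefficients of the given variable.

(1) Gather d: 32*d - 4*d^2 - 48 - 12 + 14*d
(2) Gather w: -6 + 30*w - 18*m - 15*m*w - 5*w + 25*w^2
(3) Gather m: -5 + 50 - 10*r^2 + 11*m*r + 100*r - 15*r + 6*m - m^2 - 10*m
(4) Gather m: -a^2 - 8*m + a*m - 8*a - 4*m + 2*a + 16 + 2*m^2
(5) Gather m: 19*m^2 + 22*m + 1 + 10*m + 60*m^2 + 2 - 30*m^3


(1) = -4*d^2 + 46*d - 60
(2) = -18*m + 25*w^2 + w*(25 - 15*m) - 6
(3) = -m^2 + m*(11*r - 4) - 10*r^2 + 85*r + 45
(4) = -a^2 - 6*a + 2*m^2 + m*(a - 12) + 16
(5) = -30*m^3 + 79*m^2 + 32*m + 3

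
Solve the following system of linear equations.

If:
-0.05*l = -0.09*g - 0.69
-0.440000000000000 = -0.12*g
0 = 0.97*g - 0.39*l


Then:
No Solution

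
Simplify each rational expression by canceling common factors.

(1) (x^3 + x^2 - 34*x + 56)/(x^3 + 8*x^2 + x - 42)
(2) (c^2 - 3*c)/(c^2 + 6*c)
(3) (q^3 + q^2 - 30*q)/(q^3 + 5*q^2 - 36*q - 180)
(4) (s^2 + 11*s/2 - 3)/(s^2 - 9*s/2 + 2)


(1) = (x - 4)/(x + 3)
(2) = (c - 3)/(c + 6)
(3) = (q^2 - 5*q)/(q^2 - q - 30)
(4) = (s + 6)/(s - 4)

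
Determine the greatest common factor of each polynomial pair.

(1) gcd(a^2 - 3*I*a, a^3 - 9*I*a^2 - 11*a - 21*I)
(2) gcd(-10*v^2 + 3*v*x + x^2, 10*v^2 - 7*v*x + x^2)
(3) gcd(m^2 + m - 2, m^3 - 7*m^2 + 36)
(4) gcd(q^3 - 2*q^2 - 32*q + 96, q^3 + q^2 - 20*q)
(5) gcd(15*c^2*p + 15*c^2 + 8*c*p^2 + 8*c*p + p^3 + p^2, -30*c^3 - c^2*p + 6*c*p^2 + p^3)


(1) = gcd(a*(a - 3*I), (a - 7*I)*(a - 3*I)*(a + I)) = a - 3*I
(2) = gcd((-2*v + x)*(5*v + x), (-5*v + x)*(-2*v + x)) = -2*v + x
(3) = gcd((m - 1)*(m + 2), (m - 6)*(m - 3)*(m + 2)) = m + 2
(4) = gcd((q - 4)^2*(q + 6), q*(q - 4)*(q + 5)) = q - 4
(5) = 15*c^2 + 8*c*p + p^2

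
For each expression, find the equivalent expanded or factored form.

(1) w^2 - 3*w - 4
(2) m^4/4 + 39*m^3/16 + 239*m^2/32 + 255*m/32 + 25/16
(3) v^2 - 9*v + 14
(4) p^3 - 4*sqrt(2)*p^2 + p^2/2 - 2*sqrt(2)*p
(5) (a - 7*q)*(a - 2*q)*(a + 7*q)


(1) = (w - 4)*(w + 1)
(2) = (m/4 + 1/2)*(m + 1/4)*(m + 5/2)*(m + 5)
(3) = (v - 7)*(v - 2)
(4) = p*(p + 1/2)*(p - 4*sqrt(2))
(5) = a^3 - 2*a^2*q - 49*a*q^2 + 98*q^3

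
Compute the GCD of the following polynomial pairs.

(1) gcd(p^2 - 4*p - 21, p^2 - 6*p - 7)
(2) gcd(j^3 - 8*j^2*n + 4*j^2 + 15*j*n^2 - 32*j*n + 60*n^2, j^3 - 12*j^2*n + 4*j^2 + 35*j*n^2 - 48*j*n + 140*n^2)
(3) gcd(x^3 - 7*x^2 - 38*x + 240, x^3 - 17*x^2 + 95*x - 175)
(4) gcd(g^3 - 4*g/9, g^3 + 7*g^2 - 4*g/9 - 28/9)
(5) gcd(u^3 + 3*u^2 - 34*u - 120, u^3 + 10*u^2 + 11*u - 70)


(1) = p - 7
(2) = gcd((j + 4)*(j - 5*n)*(j - 3*n), (j + 4)*(j - 7*n)*(j - 5*n)) = j^2 - 5*j*n + 4*j - 20*n
(3) = x - 5
(4) = gcd(g*(g - 2/3)*(g + 2/3), (g - 2/3)*(g + 2/3)*(g + 7)) = g^2 - 4/9
(5) = u + 5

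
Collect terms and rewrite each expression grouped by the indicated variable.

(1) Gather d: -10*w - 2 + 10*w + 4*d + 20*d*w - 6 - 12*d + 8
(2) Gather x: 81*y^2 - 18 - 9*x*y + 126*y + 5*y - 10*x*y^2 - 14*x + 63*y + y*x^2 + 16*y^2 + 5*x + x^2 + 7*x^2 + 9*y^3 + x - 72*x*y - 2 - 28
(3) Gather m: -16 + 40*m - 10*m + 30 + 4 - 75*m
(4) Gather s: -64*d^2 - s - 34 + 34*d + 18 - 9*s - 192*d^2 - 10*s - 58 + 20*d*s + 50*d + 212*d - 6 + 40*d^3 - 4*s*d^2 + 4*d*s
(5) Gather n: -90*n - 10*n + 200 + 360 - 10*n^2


(1) = d*(20*w - 8)
(2) = x^2*(y + 8) + x*(-10*y^2 - 81*y - 8) + 9*y^3 + 97*y^2 + 194*y - 48
(3) = 18 - 45*m
(4) = 40*d^3 - 256*d^2 + 296*d + s*(-4*d^2 + 24*d - 20) - 80
(5) = -10*n^2 - 100*n + 560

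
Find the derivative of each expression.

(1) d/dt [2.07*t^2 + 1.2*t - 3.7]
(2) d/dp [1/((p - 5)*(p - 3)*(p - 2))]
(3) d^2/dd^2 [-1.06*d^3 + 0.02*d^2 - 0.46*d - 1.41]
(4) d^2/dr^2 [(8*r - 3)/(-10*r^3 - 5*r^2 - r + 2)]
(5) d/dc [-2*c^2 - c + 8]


(1) = 4.14*t + 1.2
(2) = (-(p - 5)*(p - 3) - (p - 5)*(p - 2) - (p - 3)*(p - 2))/((p - 5)^2*(p - 3)^2*(p - 2)^2)
(3) = 0.04 - 6.36*d
(4) = 2*(-(8*r - 3)*(30*r^2 + 10*r + 1)^2 + (240*r^2 + 80*r + 5*(6*r + 1)*(8*r - 3) + 8)*(10*r^3 + 5*r^2 + r - 2))/(10*r^3 + 5*r^2 + r - 2)^3
(5) = -4*c - 1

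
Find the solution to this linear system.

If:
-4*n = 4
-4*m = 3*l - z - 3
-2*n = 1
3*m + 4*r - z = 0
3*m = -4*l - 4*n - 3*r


Then:
No Solution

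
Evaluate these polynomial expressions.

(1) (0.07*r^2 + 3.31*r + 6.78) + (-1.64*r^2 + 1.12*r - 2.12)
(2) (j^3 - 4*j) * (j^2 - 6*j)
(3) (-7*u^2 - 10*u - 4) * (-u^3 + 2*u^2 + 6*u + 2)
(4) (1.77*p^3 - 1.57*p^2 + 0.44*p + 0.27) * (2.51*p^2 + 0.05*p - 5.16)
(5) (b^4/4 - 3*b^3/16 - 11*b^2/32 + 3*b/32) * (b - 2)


(1) = -1.57*r^2 + 4.43*r + 4.66
(2) = j^5 - 6*j^4 - 4*j^3 + 24*j^2
(3) = 7*u^5 - 4*u^4 - 58*u^3 - 82*u^2 - 44*u - 8
(4) = 4.4427*p^5 - 3.8522*p^4 - 8.1073*p^3 + 8.8009*p^2 - 2.2569*p - 1.3932
(5) = b^5/4 - 11*b^4/16 + b^3/32 + 25*b^2/32 - 3*b/16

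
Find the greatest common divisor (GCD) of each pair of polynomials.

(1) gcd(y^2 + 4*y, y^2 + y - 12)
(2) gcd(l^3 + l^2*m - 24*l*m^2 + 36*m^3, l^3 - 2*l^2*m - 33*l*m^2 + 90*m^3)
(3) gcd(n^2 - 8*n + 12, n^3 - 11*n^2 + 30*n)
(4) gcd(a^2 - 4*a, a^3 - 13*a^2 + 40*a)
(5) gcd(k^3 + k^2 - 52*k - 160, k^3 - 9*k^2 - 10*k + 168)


(1) = y + 4
(2) = gcd((l - 3*m)*(l - 2*m)*(l + 6*m), (l - 5*m)*(l - 3*m)*(l + 6*m)) = l^2 + 3*l*m - 18*m^2
(3) = gcd((n - 6)*(n - 2), n*(n - 6)*(n - 5)) = n - 6
(4) = a
(5) = k + 4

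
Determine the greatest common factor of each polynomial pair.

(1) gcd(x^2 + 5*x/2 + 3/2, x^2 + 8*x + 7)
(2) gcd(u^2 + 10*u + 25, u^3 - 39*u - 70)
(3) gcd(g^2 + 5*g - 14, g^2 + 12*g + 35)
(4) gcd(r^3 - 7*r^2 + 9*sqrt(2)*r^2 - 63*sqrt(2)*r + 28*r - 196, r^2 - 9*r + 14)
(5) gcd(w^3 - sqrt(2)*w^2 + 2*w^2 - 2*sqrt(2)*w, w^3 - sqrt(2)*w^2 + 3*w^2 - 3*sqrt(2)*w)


(1) = gcd((x + 1)*(x + 3/2), (x + 1)*(x + 7)) = x + 1
(2) = u + 5
(3) = g + 7
(4) = gcd((r - 7)*(r + 2*sqrt(2))*(r + 7*sqrt(2)), (r - 7)*(r - 2)) = r - 7
(5) = w^2 - sqrt(2)*w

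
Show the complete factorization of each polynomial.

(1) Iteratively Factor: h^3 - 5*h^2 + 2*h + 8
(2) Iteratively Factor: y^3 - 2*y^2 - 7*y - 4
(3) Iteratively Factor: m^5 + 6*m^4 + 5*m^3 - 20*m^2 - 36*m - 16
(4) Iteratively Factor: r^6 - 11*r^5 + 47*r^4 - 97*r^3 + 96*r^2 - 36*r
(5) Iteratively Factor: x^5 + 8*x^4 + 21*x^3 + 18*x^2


(1) = (h - 4)*(h^2 - h - 2) = (h - 4)*(h - 2)*(h + 1)
(2) = (y - 4)*(y^2 + 2*y + 1) = (y - 4)*(y + 1)*(y + 1)
(3) = (m + 2)*(m^4 + 4*m^3 - 3*m^2 - 14*m - 8) = (m + 1)*(m + 2)*(m^3 + 3*m^2 - 6*m - 8) = (m + 1)^2*(m + 2)*(m^2 + 2*m - 8) = (m + 1)^2*(m + 2)*(m + 4)*(m - 2)
(4) = (r - 1)*(r^5 - 10*r^4 + 37*r^3 - 60*r^2 + 36*r) = (r - 3)*(r - 1)*(r^4 - 7*r^3 + 16*r^2 - 12*r) = r*(r - 3)*(r - 1)*(r^3 - 7*r^2 + 16*r - 12) = r*(r - 3)^2*(r - 1)*(r^2 - 4*r + 4) = r*(r - 3)^2*(r - 2)*(r - 1)*(r - 2)
(5) = (x + 3)*(x^4 + 5*x^3 + 6*x^2) = (x + 2)*(x + 3)*(x^3 + 3*x^2) = x*(x + 2)*(x + 3)*(x^2 + 3*x) = x^2*(x + 2)*(x + 3)*(x + 3)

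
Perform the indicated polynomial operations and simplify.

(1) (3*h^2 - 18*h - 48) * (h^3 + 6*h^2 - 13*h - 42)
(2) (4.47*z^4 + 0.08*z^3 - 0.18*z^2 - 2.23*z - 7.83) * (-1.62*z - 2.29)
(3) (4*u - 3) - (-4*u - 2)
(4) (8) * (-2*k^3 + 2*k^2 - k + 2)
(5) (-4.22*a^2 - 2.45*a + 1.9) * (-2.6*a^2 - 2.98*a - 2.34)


(1) = 3*h^5 - 195*h^3 - 180*h^2 + 1380*h + 2016
(2) = -7.2414*z^5 - 10.3659*z^4 + 0.1084*z^3 + 4.0248*z^2 + 17.7913*z + 17.9307
(3) = 8*u - 1
(4) = -16*k^3 + 16*k^2 - 8*k + 16
(5) = 10.972*a^4 + 18.9456*a^3 + 12.2358*a^2 + 0.071*a - 4.446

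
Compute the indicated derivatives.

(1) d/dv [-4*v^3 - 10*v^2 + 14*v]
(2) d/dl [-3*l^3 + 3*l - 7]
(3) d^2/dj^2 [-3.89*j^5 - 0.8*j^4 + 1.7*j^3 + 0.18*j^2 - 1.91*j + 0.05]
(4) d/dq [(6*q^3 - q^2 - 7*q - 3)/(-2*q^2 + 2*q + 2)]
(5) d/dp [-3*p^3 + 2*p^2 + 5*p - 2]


(1) = -12*v^2 - 20*v + 14
(2) = 3 - 9*l^2
(3) = -77.8*j^3 - 9.6*j^2 + 10.2*j + 0.36
(4) = (-3*q^4 + 6*q^3 + 5*q^2 - 4*q - 2)/(q^4 - 2*q^3 - q^2 + 2*q + 1)
(5) = -9*p^2 + 4*p + 5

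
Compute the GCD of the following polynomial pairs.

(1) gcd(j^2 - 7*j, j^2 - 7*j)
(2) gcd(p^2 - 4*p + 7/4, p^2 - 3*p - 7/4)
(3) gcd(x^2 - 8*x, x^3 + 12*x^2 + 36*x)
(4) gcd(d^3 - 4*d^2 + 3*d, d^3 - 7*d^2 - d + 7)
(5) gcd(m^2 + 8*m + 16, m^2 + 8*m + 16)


(1) = gcd(j*(j - 7), j*(j - 7)) = j^2 - 7*j
(2) = p - 7/2
(3) = gcd(x*(x - 8), x*(x + 6)^2) = x
(4) = gcd(d*(d - 3)*(d - 1), (d - 7)*(d - 1)*(d + 1)) = d - 1
(5) = gcd((m + 4)^2, (m + 4)^2) = m^2 + 8*m + 16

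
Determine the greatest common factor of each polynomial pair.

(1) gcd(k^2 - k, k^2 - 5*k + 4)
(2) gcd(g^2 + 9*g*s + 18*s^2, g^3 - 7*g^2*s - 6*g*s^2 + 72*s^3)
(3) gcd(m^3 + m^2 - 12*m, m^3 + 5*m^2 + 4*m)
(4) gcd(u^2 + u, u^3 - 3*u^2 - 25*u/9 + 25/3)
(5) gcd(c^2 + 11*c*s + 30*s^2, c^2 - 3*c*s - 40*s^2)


(1) = gcd(k*(k - 1), (k - 4)*(k - 1)) = k - 1
(2) = gcd((g + 3*s)*(g + 6*s), (g - 6*s)*(g - 4*s)*(g + 3*s)) = g + 3*s
(3) = m^2 + 4*m
(4) = 1
(5) = gcd((c + 5*s)*(c + 6*s), (c - 8*s)*(c + 5*s)) = c + 5*s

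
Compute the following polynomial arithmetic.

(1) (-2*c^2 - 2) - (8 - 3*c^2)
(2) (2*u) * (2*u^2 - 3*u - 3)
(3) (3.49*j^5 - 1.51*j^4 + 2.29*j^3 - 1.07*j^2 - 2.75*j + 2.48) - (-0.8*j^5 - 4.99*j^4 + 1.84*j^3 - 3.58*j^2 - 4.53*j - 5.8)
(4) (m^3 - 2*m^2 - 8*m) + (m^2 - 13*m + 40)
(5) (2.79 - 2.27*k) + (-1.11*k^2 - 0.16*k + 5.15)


(1) = c^2 - 10
(2) = 4*u^3 - 6*u^2 - 6*u
(3) = 4.29*j^5 + 3.48*j^4 + 0.45*j^3 + 2.51*j^2 + 1.78*j + 8.28
(4) = m^3 - m^2 - 21*m + 40
(5) = -1.11*k^2 - 2.43*k + 7.94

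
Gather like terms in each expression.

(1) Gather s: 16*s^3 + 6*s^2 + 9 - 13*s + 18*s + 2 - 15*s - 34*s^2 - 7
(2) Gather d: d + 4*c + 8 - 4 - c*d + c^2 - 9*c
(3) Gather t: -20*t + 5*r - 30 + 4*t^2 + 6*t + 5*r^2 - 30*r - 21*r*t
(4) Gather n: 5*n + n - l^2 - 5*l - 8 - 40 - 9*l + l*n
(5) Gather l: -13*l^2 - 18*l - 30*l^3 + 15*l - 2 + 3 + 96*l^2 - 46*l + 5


(1) = 16*s^3 - 28*s^2 - 10*s + 4
(2) = c^2 - 5*c + d*(1 - c) + 4
(3) = 5*r^2 - 25*r + 4*t^2 + t*(-21*r - 14) - 30
(4) = -l^2 - 14*l + n*(l + 6) - 48
(5) = -30*l^3 + 83*l^2 - 49*l + 6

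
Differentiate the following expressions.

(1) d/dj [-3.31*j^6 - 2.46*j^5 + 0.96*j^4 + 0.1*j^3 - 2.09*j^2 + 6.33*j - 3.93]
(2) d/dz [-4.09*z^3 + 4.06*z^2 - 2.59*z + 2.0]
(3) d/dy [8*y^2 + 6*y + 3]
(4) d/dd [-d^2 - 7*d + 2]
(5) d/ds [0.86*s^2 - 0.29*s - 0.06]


(1) = -19.86*j^5 - 12.3*j^4 + 3.84*j^3 + 0.3*j^2 - 4.18*j + 6.33
(2) = -12.27*z^2 + 8.12*z - 2.59
(3) = 16*y + 6
(4) = -2*d - 7
(5) = 1.72*s - 0.29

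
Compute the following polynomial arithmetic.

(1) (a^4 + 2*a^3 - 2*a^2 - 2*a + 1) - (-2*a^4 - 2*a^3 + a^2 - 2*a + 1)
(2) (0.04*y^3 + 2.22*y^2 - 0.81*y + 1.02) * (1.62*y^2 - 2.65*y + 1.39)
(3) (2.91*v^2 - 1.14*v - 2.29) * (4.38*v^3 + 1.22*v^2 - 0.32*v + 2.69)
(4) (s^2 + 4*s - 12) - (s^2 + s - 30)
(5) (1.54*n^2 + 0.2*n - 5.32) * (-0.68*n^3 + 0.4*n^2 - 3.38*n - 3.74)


(1) = 3*a^4 + 4*a^3 - 3*a^2
(2) = 0.0648*y^5 + 3.4904*y^4 - 7.1396*y^3 + 6.8847*y^2 - 3.8289*y + 1.4178
(3) = 12.7458*v^5 - 1.443*v^4 - 12.3522*v^3 + 5.3989*v^2 - 2.3338*v - 6.1601
(4) = 3*s + 18
(5) = -1.0472*n^5 + 0.48*n^4 - 1.5076*n^3 - 8.5636*n^2 + 17.2336*n + 19.8968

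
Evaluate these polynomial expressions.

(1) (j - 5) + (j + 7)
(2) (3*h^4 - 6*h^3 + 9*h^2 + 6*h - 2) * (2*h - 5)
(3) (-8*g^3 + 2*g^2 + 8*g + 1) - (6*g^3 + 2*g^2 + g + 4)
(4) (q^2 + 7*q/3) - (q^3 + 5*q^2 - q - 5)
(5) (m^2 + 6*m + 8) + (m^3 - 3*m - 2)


(1) = 2*j + 2
(2) = 6*h^5 - 27*h^4 + 48*h^3 - 33*h^2 - 34*h + 10
(3) = -14*g^3 + 7*g - 3
(4) = -q^3 - 4*q^2 + 10*q/3 + 5
(5) = m^3 + m^2 + 3*m + 6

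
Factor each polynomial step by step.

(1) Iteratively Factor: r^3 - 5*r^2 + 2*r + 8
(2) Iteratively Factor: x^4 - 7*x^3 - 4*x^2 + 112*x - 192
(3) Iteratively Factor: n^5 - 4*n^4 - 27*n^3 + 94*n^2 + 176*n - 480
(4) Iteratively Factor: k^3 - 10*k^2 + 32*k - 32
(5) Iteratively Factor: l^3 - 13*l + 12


(1) = (r - 2)*(r^2 - 3*r - 4) = (r - 4)*(r - 2)*(r + 1)
(2) = (x - 4)*(x^3 - 3*x^2 - 16*x + 48) = (x - 4)*(x - 3)*(x^2 - 16) = (x - 4)^2*(x - 3)*(x + 4)
(3) = (n + 4)*(n^4 - 8*n^3 + 5*n^2 + 74*n - 120) = (n - 4)*(n + 4)*(n^3 - 4*n^2 - 11*n + 30) = (n - 4)*(n - 2)*(n + 4)*(n^2 - 2*n - 15) = (n - 4)*(n - 2)*(n + 3)*(n + 4)*(n - 5)
(4) = (k - 4)*(k^2 - 6*k + 8) = (k - 4)*(k - 2)*(k - 4)
(5) = (l - 3)*(l^2 + 3*l - 4) = (l - 3)*(l - 1)*(l + 4)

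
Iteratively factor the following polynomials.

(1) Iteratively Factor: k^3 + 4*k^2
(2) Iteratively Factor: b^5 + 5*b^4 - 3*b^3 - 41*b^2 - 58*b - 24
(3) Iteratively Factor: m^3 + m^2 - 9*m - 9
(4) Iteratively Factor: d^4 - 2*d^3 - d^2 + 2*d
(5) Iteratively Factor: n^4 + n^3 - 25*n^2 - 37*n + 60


(1) = (k + 4)*(k^2) = k*(k + 4)*(k)
(2) = (b + 4)*(b^4 + b^3 - 7*b^2 - 13*b - 6) = (b + 2)*(b + 4)*(b^3 - b^2 - 5*b - 3) = (b + 1)*(b + 2)*(b + 4)*(b^2 - 2*b - 3) = (b - 3)*(b + 1)*(b + 2)*(b + 4)*(b + 1)
(3) = (m - 3)*(m^2 + 4*m + 3) = (m - 3)*(m + 3)*(m + 1)
(4) = (d + 1)*(d^3 - 3*d^2 + 2*d) = (d - 1)*(d + 1)*(d^2 - 2*d) = d*(d - 1)*(d + 1)*(d - 2)
(5) = (n + 3)*(n^3 - 2*n^2 - 19*n + 20) = (n + 3)*(n + 4)*(n^2 - 6*n + 5) = (n - 1)*(n + 3)*(n + 4)*(n - 5)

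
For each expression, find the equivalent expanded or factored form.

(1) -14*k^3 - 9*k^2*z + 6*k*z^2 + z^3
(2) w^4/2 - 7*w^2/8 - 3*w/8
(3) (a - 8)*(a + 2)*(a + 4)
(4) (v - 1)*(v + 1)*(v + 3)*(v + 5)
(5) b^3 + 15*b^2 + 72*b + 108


(1) = (-2*k + z)*(k + z)*(7*k + z)
(2) = w*(w/2 + 1/2)*(w - 3/2)*(w + 1/2)
(3) = a^3 - 2*a^2 - 40*a - 64
(4) = v^4 + 8*v^3 + 14*v^2 - 8*v - 15
(5) = (b + 3)*(b + 6)^2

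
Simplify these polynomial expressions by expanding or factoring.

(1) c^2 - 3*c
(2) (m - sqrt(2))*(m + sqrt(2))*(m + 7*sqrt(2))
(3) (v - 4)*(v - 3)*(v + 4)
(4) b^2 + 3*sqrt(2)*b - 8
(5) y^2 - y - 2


(1) = c*(c - 3)
(2) = m^3 + 7*sqrt(2)*m^2 - 2*m - 14*sqrt(2)
(3) = v^3 - 3*v^2 - 16*v + 48
(4) = (b - sqrt(2))*(b + 4*sqrt(2))
(5) = (y - 2)*(y + 1)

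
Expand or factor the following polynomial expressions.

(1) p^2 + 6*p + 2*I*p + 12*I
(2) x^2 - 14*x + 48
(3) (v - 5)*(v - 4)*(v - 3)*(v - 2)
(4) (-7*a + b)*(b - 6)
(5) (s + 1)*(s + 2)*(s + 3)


(1) = (p + 6)*(p + 2*I)
(2) = (x - 8)*(x - 6)
(3) = v^4 - 14*v^3 + 71*v^2 - 154*v + 120
(4) = -7*a*b + 42*a + b^2 - 6*b
(5) = s^3 + 6*s^2 + 11*s + 6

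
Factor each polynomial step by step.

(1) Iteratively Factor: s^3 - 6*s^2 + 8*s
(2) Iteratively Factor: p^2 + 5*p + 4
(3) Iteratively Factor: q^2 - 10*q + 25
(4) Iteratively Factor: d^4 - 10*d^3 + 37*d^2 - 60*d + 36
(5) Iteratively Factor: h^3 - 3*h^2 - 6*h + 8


(1) = (s - 4)*(s^2 - 2*s) = s*(s - 4)*(s - 2)
(2) = (p + 4)*(p + 1)
(3) = (q - 5)*(q - 5)
(4) = (d - 3)*(d^3 - 7*d^2 + 16*d - 12) = (d - 3)*(d - 2)*(d^2 - 5*d + 6) = (d - 3)*(d - 2)^2*(d - 3)
(5) = (h - 4)*(h^2 + h - 2) = (h - 4)*(h + 2)*(h - 1)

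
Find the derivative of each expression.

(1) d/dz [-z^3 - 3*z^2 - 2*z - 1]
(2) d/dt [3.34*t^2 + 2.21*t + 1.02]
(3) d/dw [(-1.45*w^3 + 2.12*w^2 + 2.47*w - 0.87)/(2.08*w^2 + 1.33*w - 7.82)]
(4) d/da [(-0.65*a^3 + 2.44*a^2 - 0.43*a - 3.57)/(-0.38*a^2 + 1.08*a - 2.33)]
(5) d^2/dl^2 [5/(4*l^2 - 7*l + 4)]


(1) = -3*z^2 - 6*z - 2
(2) = 6.68*t + 2.21
(3) = (-3.016*w^4 - 3.857*w^3 + 31.699*w^2 - 29.5376*w - 18.1583)/(4.3264*w^4 + 5.5328*w^3 - 30.7623*w^2 - 20.8012*w + 61.1524)
(4) = (0.247*a^4 - 1.404*a^3 + 7.0153*a^2 - 14.0836*a + 4.8575)/(0.1444*a^4 - 0.8208*a^3 + 2.9372*a^2 - 5.0328*a + 5.4289)
(5) = 10*(-16*l^2 + 28*l + (8*l - 7)^2 - 16)/(4*l^2 - 7*l + 4)^3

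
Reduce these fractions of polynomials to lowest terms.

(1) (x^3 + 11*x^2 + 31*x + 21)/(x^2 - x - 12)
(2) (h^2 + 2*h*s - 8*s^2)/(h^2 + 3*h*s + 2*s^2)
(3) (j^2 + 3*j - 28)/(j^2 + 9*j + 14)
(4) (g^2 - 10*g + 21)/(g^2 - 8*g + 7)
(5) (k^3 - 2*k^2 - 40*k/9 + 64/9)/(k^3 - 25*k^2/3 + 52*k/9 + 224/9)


(1) = (x^2 + 8*x + 7)/(x - 4)
(2) = (h^2 + 2*h*s - 8*s^2)/(h^2 + 3*h*s + 2*s^2)
(3) = (j - 4)/(j + 2)
(4) = (g - 3)/(g - 1)
(5) = (3*k^2 + 2*k - 8)/(3*k^2 - 17*k - 28)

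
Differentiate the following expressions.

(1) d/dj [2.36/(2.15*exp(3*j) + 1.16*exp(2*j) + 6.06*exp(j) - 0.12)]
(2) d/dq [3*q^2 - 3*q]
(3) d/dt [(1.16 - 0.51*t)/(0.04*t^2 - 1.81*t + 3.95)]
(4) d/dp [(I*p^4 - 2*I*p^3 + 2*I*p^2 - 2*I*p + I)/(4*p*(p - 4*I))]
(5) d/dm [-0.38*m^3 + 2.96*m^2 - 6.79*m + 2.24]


(1) = (-15.222*exp(2*j) - 5.4752*exp(j) - 14.3016)*exp(j)/(2.15*exp(3*j) + 1.16*exp(2*j) + 6.06*exp(j) - 0.12)^2
(2) = 6*q - 3
(3) = (0.0204*t^2 - 0.0928*t + 0.0851)/(0.0016*t^4 - 0.1448*t^3 + 3.5921*t^2 - 14.299*t + 15.6025)
(4) = (I*p^5 + p^4*(6 - I) - 8*p^3 + p^2*(4 + I) - I*p - 2)/(2*p^2*(p^2 - 8*I*p - 16))
(5) = -1.14*m^2 + 5.92*m - 6.79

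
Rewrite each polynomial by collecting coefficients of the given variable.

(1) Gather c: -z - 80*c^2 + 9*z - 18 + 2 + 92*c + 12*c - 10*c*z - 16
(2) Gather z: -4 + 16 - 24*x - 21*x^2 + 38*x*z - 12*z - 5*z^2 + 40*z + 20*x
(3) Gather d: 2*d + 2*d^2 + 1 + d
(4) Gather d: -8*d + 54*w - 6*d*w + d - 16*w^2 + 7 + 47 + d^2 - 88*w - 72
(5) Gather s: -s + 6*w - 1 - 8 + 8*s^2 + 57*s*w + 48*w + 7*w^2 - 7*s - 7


(1) = -80*c^2 + c*(104 - 10*z) + 8*z - 32
(2) = -21*x^2 - 4*x - 5*z^2 + z*(38*x + 28) + 12
(3) = 2*d^2 + 3*d + 1
(4) = d^2 + d*(-6*w - 7) - 16*w^2 - 34*w - 18
(5) = 8*s^2 + s*(57*w - 8) + 7*w^2 + 54*w - 16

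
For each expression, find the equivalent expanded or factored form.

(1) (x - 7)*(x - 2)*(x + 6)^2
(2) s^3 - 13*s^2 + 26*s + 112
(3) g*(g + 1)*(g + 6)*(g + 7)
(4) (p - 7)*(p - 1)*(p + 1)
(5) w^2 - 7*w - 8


(1) = x^4 + 3*x^3 - 58*x^2 - 156*x + 504
(2) = (s - 8)*(s - 7)*(s + 2)
(3) = g^4 + 14*g^3 + 55*g^2 + 42*g
(4) = p^3 - 7*p^2 - p + 7
(5) = (w - 8)*(w + 1)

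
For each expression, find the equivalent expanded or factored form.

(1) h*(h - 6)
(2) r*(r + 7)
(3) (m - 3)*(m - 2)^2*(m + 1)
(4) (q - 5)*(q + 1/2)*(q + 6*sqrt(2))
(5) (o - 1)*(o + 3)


(1) = h^2 - 6*h
(2) = r^2 + 7*r
(3) = m^4 - 6*m^3 + 9*m^2 + 4*m - 12
(4) = q^3 - 9*q^2/2 + 6*sqrt(2)*q^2 - 27*sqrt(2)*q - 5*q/2 - 15*sqrt(2)
(5) = o^2 + 2*o - 3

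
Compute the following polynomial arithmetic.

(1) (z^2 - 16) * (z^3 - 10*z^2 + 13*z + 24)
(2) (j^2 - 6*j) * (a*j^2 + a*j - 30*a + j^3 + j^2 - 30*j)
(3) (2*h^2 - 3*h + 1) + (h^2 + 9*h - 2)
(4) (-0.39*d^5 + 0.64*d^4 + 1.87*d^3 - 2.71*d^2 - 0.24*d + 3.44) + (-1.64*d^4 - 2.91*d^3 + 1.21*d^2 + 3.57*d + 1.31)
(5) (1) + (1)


(1) = z^5 - 10*z^4 - 3*z^3 + 184*z^2 - 208*z - 384
(2) = a*j^4 - 5*a*j^3 - 36*a*j^2 + 180*a*j + j^5 - 5*j^4 - 36*j^3 + 180*j^2
(3) = 3*h^2 + 6*h - 1
(4) = -0.39*d^5 - 1.0*d^4 - 1.04*d^3 - 1.5*d^2 + 3.33*d + 4.75
(5) = 2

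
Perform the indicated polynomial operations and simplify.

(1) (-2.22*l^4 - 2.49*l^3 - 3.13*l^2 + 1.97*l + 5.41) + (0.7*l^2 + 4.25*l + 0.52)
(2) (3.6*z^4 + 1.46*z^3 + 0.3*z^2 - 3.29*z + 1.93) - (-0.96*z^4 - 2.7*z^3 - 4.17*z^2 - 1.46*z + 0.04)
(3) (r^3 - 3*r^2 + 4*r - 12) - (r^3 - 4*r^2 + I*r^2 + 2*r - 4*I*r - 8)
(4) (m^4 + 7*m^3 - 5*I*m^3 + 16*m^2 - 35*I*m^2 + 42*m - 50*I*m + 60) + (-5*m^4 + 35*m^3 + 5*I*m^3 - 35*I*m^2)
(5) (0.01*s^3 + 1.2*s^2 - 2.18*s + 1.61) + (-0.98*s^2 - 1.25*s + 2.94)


(1) = -2.22*l^4 - 2.49*l^3 - 2.43*l^2 + 6.22*l + 5.93
(2) = 4.56*z^4 + 4.16*z^3 + 4.47*z^2 - 1.83*z + 1.89
(3) = r^2 - I*r^2 + 2*r + 4*I*r - 4
(4) = -4*m^4 + 42*m^3 + 16*m^2 - 70*I*m^2 + 42*m - 50*I*m + 60
(5) = 0.01*s^3 + 0.22*s^2 - 3.43*s + 4.55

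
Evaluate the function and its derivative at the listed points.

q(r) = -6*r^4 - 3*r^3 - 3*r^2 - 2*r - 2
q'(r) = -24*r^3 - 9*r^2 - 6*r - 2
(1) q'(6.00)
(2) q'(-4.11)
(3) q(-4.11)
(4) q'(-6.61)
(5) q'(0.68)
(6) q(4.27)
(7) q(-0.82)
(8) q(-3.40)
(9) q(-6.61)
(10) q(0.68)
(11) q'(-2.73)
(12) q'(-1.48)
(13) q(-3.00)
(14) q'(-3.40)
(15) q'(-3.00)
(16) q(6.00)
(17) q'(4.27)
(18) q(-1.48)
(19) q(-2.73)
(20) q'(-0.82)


(1) = -5546.00
(2) = 1536.87
(3) = -1548.23
(4) = 6575.75
(5) = -17.79
(6) = -2293.43
(7) = -3.44
(8) = -713.77
(9) = -10707.44
(10) = -6.97
(11) = 435.62
(12) = 64.97
(13) = -428.00
(14) = 857.66
(15) = 583.00
(16) = -8546.00
(17) = -2060.22
(18) = -24.67
(19) = -291.13
(20) = 10.10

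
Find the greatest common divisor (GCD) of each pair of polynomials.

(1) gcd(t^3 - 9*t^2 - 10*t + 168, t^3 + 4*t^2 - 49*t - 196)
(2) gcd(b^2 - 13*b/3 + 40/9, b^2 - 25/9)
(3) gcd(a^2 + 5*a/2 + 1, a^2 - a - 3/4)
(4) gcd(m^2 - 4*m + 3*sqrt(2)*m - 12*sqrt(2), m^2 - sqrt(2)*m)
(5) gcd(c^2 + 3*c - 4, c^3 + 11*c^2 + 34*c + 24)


(1) = t^2 - 3*t - 28
(2) = b - 5/3
(3) = a + 1/2
(4) = 1
(5) = c + 4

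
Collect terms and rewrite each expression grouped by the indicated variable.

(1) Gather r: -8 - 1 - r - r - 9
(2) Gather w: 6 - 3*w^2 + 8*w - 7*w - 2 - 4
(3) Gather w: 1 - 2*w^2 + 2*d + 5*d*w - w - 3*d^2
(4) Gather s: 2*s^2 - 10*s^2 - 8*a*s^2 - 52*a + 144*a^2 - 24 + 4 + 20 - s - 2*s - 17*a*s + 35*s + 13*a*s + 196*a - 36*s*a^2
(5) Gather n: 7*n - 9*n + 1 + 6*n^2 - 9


(1) = -2*r - 18
(2) = -3*w^2 + w
(3) = -3*d^2 + 2*d - 2*w^2 + w*(5*d - 1) + 1
(4) = 144*a^2 + 144*a + s^2*(-8*a - 8) + s*(-36*a^2 - 4*a + 32)
(5) = 6*n^2 - 2*n - 8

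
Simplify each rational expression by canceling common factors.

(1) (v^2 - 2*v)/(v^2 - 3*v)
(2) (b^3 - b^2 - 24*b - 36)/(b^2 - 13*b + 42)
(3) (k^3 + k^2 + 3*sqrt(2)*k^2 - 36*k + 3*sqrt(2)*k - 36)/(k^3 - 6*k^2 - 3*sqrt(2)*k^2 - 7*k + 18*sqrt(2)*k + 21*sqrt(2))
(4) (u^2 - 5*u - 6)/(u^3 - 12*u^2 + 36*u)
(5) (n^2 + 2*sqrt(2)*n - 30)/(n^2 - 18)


(1) = (v - 2)/(v - 3)
(2) = (b^2 + 5*b + 6)/(b - 7)
(3) = (k + 6*sqrt(2))/(k - 7)
(4) = (u + 1)/(u^2 - 6*u)
(5) = (n + 5*sqrt(2))/(n + 3*sqrt(2))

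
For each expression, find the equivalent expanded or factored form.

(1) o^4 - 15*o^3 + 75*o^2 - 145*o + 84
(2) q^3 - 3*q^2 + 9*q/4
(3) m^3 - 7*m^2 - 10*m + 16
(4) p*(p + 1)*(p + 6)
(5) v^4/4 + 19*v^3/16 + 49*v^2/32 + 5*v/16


(1) = (o - 7)*(o - 4)*(o - 3)*(o - 1)
(2) = q*(q - 3/2)^2
(3) = (m - 8)*(m - 1)*(m + 2)
(4) = p^3 + 7*p^2 + 6*p
(5) = v*(v/4 + 1/2)*(v + 1/4)*(v + 5/2)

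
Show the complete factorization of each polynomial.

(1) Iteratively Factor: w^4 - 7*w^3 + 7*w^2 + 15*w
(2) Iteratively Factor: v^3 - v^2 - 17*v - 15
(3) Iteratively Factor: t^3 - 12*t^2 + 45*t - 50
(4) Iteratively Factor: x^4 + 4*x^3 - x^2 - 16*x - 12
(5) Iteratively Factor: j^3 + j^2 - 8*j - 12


(1) = (w - 5)*(w^3 - 2*w^2 - 3*w) = w*(w - 5)*(w^2 - 2*w - 3) = w*(w - 5)*(w + 1)*(w - 3)
(2) = (v + 3)*(v^2 - 4*v - 5) = (v + 1)*(v + 3)*(v - 5)
(3) = (t - 2)*(t^2 - 10*t + 25) = (t - 5)*(t - 2)*(t - 5)
(4) = (x + 1)*(x^3 + 3*x^2 - 4*x - 12) = (x + 1)*(x + 2)*(x^2 + x - 6) = (x - 2)*(x + 1)*(x + 2)*(x + 3)
(5) = (j - 3)*(j^2 + 4*j + 4) = (j - 3)*(j + 2)*(j + 2)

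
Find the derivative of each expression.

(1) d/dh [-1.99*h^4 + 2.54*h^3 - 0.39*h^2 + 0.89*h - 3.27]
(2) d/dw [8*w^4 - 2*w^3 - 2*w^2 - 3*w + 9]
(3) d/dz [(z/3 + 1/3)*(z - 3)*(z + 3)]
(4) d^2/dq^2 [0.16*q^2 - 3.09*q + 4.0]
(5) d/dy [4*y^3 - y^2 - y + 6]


(1) = -7.96*h^3 + 7.62*h^2 - 0.78*h + 0.89
(2) = 32*w^3 - 6*w^2 - 4*w - 3
(3) = z^2 + 2*z/3 - 3
(4) = 0.320000000000000
(5) = 12*y^2 - 2*y - 1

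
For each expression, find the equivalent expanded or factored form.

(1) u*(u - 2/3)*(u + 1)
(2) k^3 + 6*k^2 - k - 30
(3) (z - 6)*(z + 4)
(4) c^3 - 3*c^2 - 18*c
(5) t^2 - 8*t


(1) = u^3 + u^2/3 - 2*u/3
(2) = (k - 2)*(k + 3)*(k + 5)
(3) = z^2 - 2*z - 24
(4) = c*(c - 6)*(c + 3)
(5) = t*(t - 8)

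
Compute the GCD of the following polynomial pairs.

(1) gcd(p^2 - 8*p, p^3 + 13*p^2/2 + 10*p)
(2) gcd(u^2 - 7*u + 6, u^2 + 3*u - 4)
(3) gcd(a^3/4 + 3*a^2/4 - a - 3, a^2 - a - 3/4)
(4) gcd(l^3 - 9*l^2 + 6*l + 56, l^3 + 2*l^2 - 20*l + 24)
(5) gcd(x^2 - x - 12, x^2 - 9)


(1) = gcd(p*(p - 8), p*(p + 5/2)*(p + 4)) = p
(2) = u - 1
(3) = gcd((a/4 + 1/2)*(a - 2)*(a + 3), (a - 3/2)*(a + 1/2)) = 1
(4) = gcd((l - 7)*(l - 4)*(l + 2), (l - 2)^2*(l + 6)) = 1
(5) = x + 3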